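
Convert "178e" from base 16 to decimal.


Input: "178e" in base 16
Positional expansion:
  Digit '1' (value 1) x 16^3 = 4096
  Digit '7' (value 7) x 16^2 = 1792
  Digit '8' (value 8) x 16^1 = 128
  Digit 'e' (value 14) x 16^0 = 14
Sum = 6030

6030


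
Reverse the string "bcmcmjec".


Input: bcmcmjec
Reading characters right to left:
  Position 7: 'c'
  Position 6: 'e'
  Position 5: 'j'
  Position 4: 'm'
  Position 3: 'c'
  Position 2: 'm'
  Position 1: 'c'
  Position 0: 'b'
Reversed: cejmcmcb

cejmcmcb


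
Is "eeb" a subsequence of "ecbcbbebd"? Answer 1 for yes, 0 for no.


Check if "eeb" is a subsequence of "ecbcbbebd"
Greedy scan:
  Position 0 ('e'): matches sub[0] = 'e'
  Position 1 ('c'): no match needed
  Position 2 ('b'): no match needed
  Position 3 ('c'): no match needed
  Position 4 ('b'): no match needed
  Position 5 ('b'): no match needed
  Position 6 ('e'): matches sub[1] = 'e'
  Position 7 ('b'): matches sub[2] = 'b'
  Position 8 ('d'): no match needed
All 3 characters matched => is a subsequence

1


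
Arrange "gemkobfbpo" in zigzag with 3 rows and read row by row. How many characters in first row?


Zigzag "gemkobfbpo" into 3 rows:
Placing characters:
  'g' => row 0
  'e' => row 1
  'm' => row 2
  'k' => row 1
  'o' => row 0
  'b' => row 1
  'f' => row 2
  'b' => row 1
  'p' => row 0
  'o' => row 1
Rows:
  Row 0: "gop"
  Row 1: "ekbbo"
  Row 2: "mf"
First row length: 3

3


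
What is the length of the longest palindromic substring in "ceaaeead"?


Input: "ceaaeead"
Checking substrings for palindromes:
  [1:5] "eaae" (len 4) => palindrome
  [3:7] "aeea" (len 4) => palindrome
  [2:4] "aa" (len 2) => palindrome
  [4:6] "ee" (len 2) => palindrome
Longest palindromic substring: "eaae" with length 4

4


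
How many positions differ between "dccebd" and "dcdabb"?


Comparing "dccebd" and "dcdabb" position by position:
  Position 0: 'd' vs 'd' => same
  Position 1: 'c' vs 'c' => same
  Position 2: 'c' vs 'd' => DIFFER
  Position 3: 'e' vs 'a' => DIFFER
  Position 4: 'b' vs 'b' => same
  Position 5: 'd' vs 'b' => DIFFER
Positions that differ: 3

3


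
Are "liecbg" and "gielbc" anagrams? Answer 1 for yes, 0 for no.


Strings: "liecbg", "gielbc"
Sorted first:  bcegil
Sorted second: bcegil
Sorted forms match => anagrams

1


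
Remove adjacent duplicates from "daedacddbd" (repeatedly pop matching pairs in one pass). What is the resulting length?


Input: daedacddbd
Stack-based adjacent duplicate removal:
  Read 'd': push. Stack: d
  Read 'a': push. Stack: da
  Read 'e': push. Stack: dae
  Read 'd': push. Stack: daed
  Read 'a': push. Stack: daeda
  Read 'c': push. Stack: daedac
  Read 'd': push. Stack: daedacd
  Read 'd': matches stack top 'd' => pop. Stack: daedac
  Read 'b': push. Stack: daedacb
  Read 'd': push. Stack: daedacbd
Final stack: "daedacbd" (length 8)

8


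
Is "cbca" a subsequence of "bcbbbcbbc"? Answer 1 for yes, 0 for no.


Check if "cbca" is a subsequence of "bcbbbcbbc"
Greedy scan:
  Position 0 ('b'): no match needed
  Position 1 ('c'): matches sub[0] = 'c'
  Position 2 ('b'): matches sub[1] = 'b'
  Position 3 ('b'): no match needed
  Position 4 ('b'): no match needed
  Position 5 ('c'): matches sub[2] = 'c'
  Position 6 ('b'): no match needed
  Position 7 ('b'): no match needed
  Position 8 ('c'): no match needed
Only matched 3/4 characters => not a subsequence

0


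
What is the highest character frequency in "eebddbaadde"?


Input: eebddbaadde
Character counts:
  'a': 2
  'b': 2
  'd': 4
  'e': 3
Maximum frequency: 4

4


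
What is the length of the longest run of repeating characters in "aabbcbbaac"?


Input: "aabbcbbaac"
Scanning for longest run:
  Position 1 ('a'): continues run of 'a', length=2
  Position 2 ('b'): new char, reset run to 1
  Position 3 ('b'): continues run of 'b', length=2
  Position 4 ('c'): new char, reset run to 1
  Position 5 ('b'): new char, reset run to 1
  Position 6 ('b'): continues run of 'b', length=2
  Position 7 ('a'): new char, reset run to 1
  Position 8 ('a'): continues run of 'a', length=2
  Position 9 ('c'): new char, reset run to 1
Longest run: 'a' with length 2

2


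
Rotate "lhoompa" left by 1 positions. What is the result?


Input: "lhoompa", rotate left by 1
First 1 characters: "l"
Remaining characters: "hoompa"
Concatenate remaining + first: "hoompa" + "l" = "hoompal"

hoompal


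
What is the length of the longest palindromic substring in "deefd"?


Input: "deefd"
Checking substrings for palindromes:
  [1:3] "ee" (len 2) => palindrome
Longest palindromic substring: "ee" with length 2

2


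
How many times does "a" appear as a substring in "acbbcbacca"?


Searching for "a" in "acbbcbacca"
Scanning each position:
  Position 0: "a" => MATCH
  Position 1: "c" => no
  Position 2: "b" => no
  Position 3: "b" => no
  Position 4: "c" => no
  Position 5: "b" => no
  Position 6: "a" => MATCH
  Position 7: "c" => no
  Position 8: "c" => no
  Position 9: "a" => MATCH
Total occurrences: 3

3


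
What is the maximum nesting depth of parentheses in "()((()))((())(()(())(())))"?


Input: "()((()))((())(()(())(())))"
Tracking depth:
  Position 0 '(': depth becomes 1
  Position 1 ')': depth becomes 0
  Position 2 '(': depth becomes 1
  Position 3 '(': depth becomes 2
  Position 4 '(': depth becomes 3
  Position 5 ')': depth becomes 2
  Position 6 ')': depth becomes 1
  Position 7 ')': depth becomes 0
  Position 8 '(': depth becomes 1
  Position 9 '(': depth becomes 2
  Position 10 '(': depth becomes 3
  Position 11 ')': depth becomes 2
  Position 12 ')': depth becomes 1
  Position 13 '(': depth becomes 2
  Position 14 '(': depth becomes 3
  Position 15 ')': depth becomes 2
  Position 16 '(': depth becomes 3
  Position 17 '(': depth becomes 4
  Position 18 ')': depth becomes 3
  Position 19 ')': depth becomes 2
  Position 20 '(': depth becomes 3
  Position 21 '(': depth becomes 4
  Position 22 ')': depth becomes 3
  Position 23 ')': depth becomes 2
  Position 24 ')': depth becomes 1
  Position 25 ')': depth becomes 0
Maximum depth reached: 4

4


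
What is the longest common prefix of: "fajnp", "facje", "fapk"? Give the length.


Words: fajnp, facje, fapk
  Position 0: all 'f' => match
  Position 1: all 'a' => match
  Position 2: ('j', 'c', 'p') => mismatch, stop
LCP = "fa" (length 2)

2


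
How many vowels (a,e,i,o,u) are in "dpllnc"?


Input: dpllnc
Checking each character:
  'd' at position 0: consonant
  'p' at position 1: consonant
  'l' at position 2: consonant
  'l' at position 3: consonant
  'n' at position 4: consonant
  'c' at position 5: consonant
Total vowels: 0

0


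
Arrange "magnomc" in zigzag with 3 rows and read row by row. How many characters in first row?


Zigzag "magnomc" into 3 rows:
Placing characters:
  'm' => row 0
  'a' => row 1
  'g' => row 2
  'n' => row 1
  'o' => row 0
  'm' => row 1
  'c' => row 2
Rows:
  Row 0: "mo"
  Row 1: "anm"
  Row 2: "gc"
First row length: 2

2


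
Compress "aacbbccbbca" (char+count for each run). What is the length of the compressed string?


Input: aacbbccbbca
Runs:
  'a' x 2 => "a2"
  'c' x 1 => "c1"
  'b' x 2 => "b2"
  'c' x 2 => "c2"
  'b' x 2 => "b2"
  'c' x 1 => "c1"
  'a' x 1 => "a1"
Compressed: "a2c1b2c2b2c1a1"
Compressed length: 14

14


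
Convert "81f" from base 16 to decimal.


Input: "81f" in base 16
Positional expansion:
  Digit '8' (value 8) x 16^2 = 2048
  Digit '1' (value 1) x 16^1 = 16
  Digit 'f' (value 15) x 16^0 = 15
Sum = 2079

2079


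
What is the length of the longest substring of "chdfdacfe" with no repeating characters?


Input: "chdfdacfe"
Sliding window (track last position of each char):
  Position 0 ('c'): window [0,0] length 1 -- new best
  Position 1 ('h'): window [0,1] length 2 -- new best
  Position 2 ('d'): window [0,2] length 3 -- new best
  Position 3 ('f'): window [0,3] length 4 -- new best
  Position 4 ('d'): repeat (last at 2), move window start to 3
  Position 4 ('d'): window [3,4] length 2
  Position 5 ('a'): window [3,5] length 3
  Position 6 ('c'): window [3,6] length 4
  Position 7 ('f'): repeat (last at 3), move window start to 4
  Position 7 ('f'): window [4,7] length 4
  Position 8 ('e'): window [4,8] length 5 -- new best
Longest substring with no repeats: "dacfe" with length 5

5


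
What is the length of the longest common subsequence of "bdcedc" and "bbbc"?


LCS of "bdcedc" and "bbbc"
DP table:
           b    b    b    c
      0    0    0    0    0
  b   0    1    1    1    1
  d   0    1    1    1    1
  c   0    1    1    1    2
  e   0    1    1    1    2
  d   0    1    1    1    2
  c   0    1    1    1    2
LCS length = dp[6][4] = 2

2


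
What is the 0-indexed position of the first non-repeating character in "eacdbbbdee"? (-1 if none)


Input: eacdbbbdee
Character frequencies:
  'a': 1
  'b': 3
  'c': 1
  'd': 2
  'e': 3
Scanning left to right for freq == 1:
  Position 0 ('e'): freq=3, skip
  Position 1 ('a'): unique! => answer = 1

1


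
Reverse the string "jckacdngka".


Input: jckacdngka
Reading characters right to left:
  Position 9: 'a'
  Position 8: 'k'
  Position 7: 'g'
  Position 6: 'n'
  Position 5: 'd'
  Position 4: 'c'
  Position 3: 'a'
  Position 2: 'k'
  Position 1: 'c'
  Position 0: 'j'
Reversed: akgndcakcj

akgndcakcj


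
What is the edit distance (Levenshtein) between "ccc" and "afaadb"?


Computing edit distance: "ccc" -> "afaadb"
DP table:
           a    f    a    a    d    b
      0    1    2    3    4    5    6
  c   1    1    2    3    4    5    6
  c   2    2    2    3    4    5    6
  c   3    3    3    3    4    5    6
Edit distance = dp[3][6] = 6

6


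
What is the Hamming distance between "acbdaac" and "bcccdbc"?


Comparing "acbdaac" and "bcccdbc" position by position:
  Position 0: 'a' vs 'b' => differ
  Position 1: 'c' vs 'c' => same
  Position 2: 'b' vs 'c' => differ
  Position 3: 'd' vs 'c' => differ
  Position 4: 'a' vs 'd' => differ
  Position 5: 'a' vs 'b' => differ
  Position 6: 'c' vs 'c' => same
Total differences (Hamming distance): 5

5


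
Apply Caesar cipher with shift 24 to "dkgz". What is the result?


Caesar cipher: shift "dkgz" by 24
  'd' (pos 3) + 24 = pos 1 = 'b'
  'k' (pos 10) + 24 = pos 8 = 'i'
  'g' (pos 6) + 24 = pos 4 = 'e'
  'z' (pos 25) + 24 = pos 23 = 'x'
Result: biex

biex


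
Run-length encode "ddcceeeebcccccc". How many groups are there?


Input: ddcceeeebcccccc
Scanning for consecutive runs:
  Group 1: 'd' x 2 (positions 0-1)
  Group 2: 'c' x 2 (positions 2-3)
  Group 3: 'e' x 4 (positions 4-7)
  Group 4: 'b' x 1 (positions 8-8)
  Group 5: 'c' x 6 (positions 9-14)
Total groups: 5

5


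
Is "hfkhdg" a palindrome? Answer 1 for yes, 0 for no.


Input: hfkhdg
Reversed: gdhkfh
  Compare pos 0 ('h') with pos 5 ('g'): MISMATCH
  Compare pos 1 ('f') with pos 4 ('d'): MISMATCH
  Compare pos 2 ('k') with pos 3 ('h'): MISMATCH
Result: not a palindrome

0


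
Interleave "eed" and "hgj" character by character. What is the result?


Interleaving "eed" and "hgj":
  Position 0: 'e' from first, 'h' from second => "eh"
  Position 1: 'e' from first, 'g' from second => "eg"
  Position 2: 'd' from first, 'j' from second => "dj"
Result: ehegdj

ehegdj


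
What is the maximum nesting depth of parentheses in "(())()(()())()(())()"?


Input: "(())()(()())()(())()"
Tracking depth:
  Position 0 '(': depth becomes 1
  Position 1 '(': depth becomes 2
  Position 2 ')': depth becomes 1
  Position 3 ')': depth becomes 0
  Position 4 '(': depth becomes 1
  Position 5 ')': depth becomes 0
  Position 6 '(': depth becomes 1
  Position 7 '(': depth becomes 2
  Position 8 ')': depth becomes 1
  Position 9 '(': depth becomes 2
  Position 10 ')': depth becomes 1
  Position 11 ')': depth becomes 0
  Position 12 '(': depth becomes 1
  Position 13 ')': depth becomes 0
  Position 14 '(': depth becomes 1
  Position 15 '(': depth becomes 2
  Position 16 ')': depth becomes 1
  Position 17 ')': depth becomes 0
  Position 18 '(': depth becomes 1
  Position 19 ')': depth becomes 0
Maximum depth reached: 2

2


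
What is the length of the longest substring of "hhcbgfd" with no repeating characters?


Input: "hhcbgfd"
Sliding window (track last position of each char):
  Position 0 ('h'): window [0,0] length 1 -- new best
  Position 1 ('h'): repeat (last at 0), move window start to 1
  Position 1 ('h'): window [1,1] length 1
  Position 2 ('c'): window [1,2] length 2 -- new best
  Position 3 ('b'): window [1,3] length 3 -- new best
  Position 4 ('g'): window [1,4] length 4 -- new best
  Position 5 ('f'): window [1,5] length 5 -- new best
  Position 6 ('d'): window [1,6] length 6 -- new best
Longest substring with no repeats: "hcbgfd" with length 6

6


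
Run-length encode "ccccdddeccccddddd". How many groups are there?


Input: ccccdddeccccddddd
Scanning for consecutive runs:
  Group 1: 'c' x 4 (positions 0-3)
  Group 2: 'd' x 3 (positions 4-6)
  Group 3: 'e' x 1 (positions 7-7)
  Group 4: 'c' x 4 (positions 8-11)
  Group 5: 'd' x 5 (positions 12-16)
Total groups: 5

5


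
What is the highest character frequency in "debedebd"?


Input: debedebd
Character counts:
  'b': 2
  'd': 3
  'e': 3
Maximum frequency: 3

3


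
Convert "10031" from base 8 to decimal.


Input: "10031" in base 8
Positional expansion:
  Digit '1' (value 1) x 8^4 = 4096
  Digit '0' (value 0) x 8^3 = 0
  Digit '0' (value 0) x 8^2 = 0
  Digit '3' (value 3) x 8^1 = 24
  Digit '1' (value 1) x 8^0 = 1
Sum = 4121

4121


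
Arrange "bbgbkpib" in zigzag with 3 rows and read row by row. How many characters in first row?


Zigzag "bbgbkpib" into 3 rows:
Placing characters:
  'b' => row 0
  'b' => row 1
  'g' => row 2
  'b' => row 1
  'k' => row 0
  'p' => row 1
  'i' => row 2
  'b' => row 1
Rows:
  Row 0: "bk"
  Row 1: "bbpb"
  Row 2: "gi"
First row length: 2

2


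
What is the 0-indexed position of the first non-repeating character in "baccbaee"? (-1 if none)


Input: baccbaee
Character frequencies:
  'a': 2
  'b': 2
  'c': 2
  'e': 2
Scanning left to right for freq == 1:
  Position 0 ('b'): freq=2, skip
  Position 1 ('a'): freq=2, skip
  Position 2 ('c'): freq=2, skip
  Position 3 ('c'): freq=2, skip
  Position 4 ('b'): freq=2, skip
  Position 5 ('a'): freq=2, skip
  Position 6 ('e'): freq=2, skip
  Position 7 ('e'): freq=2, skip
  No unique character found => answer = -1

-1


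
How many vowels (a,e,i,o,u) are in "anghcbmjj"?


Input: anghcbmjj
Checking each character:
  'a' at position 0: vowel (running total: 1)
  'n' at position 1: consonant
  'g' at position 2: consonant
  'h' at position 3: consonant
  'c' at position 4: consonant
  'b' at position 5: consonant
  'm' at position 6: consonant
  'j' at position 7: consonant
  'j' at position 8: consonant
Total vowels: 1

1


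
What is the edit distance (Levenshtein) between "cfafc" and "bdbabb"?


Computing edit distance: "cfafc" -> "bdbabb"
DP table:
           b    d    b    a    b    b
      0    1    2    3    4    5    6
  c   1    1    2    3    4    5    6
  f   2    2    2    3    4    5    6
  a   3    3    3    3    3    4    5
  f   4    4    4    4    4    4    5
  c   5    5    5    5    5    5    5
Edit distance = dp[5][6] = 5

5


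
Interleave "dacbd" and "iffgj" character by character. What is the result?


Interleaving "dacbd" and "iffgj":
  Position 0: 'd' from first, 'i' from second => "di"
  Position 1: 'a' from first, 'f' from second => "af"
  Position 2: 'c' from first, 'f' from second => "cf"
  Position 3: 'b' from first, 'g' from second => "bg"
  Position 4: 'd' from first, 'j' from second => "dj"
Result: diafcfbgdj

diafcfbgdj


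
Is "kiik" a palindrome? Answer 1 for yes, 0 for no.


Input: kiik
Reversed: kiik
  Compare pos 0 ('k') with pos 3 ('k'): match
  Compare pos 1 ('i') with pos 2 ('i'): match
Result: palindrome

1


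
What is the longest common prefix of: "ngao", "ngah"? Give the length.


Words: ngao, ngah
  Position 0: all 'n' => match
  Position 1: all 'g' => match
  Position 2: all 'a' => match
  Position 3: ('o', 'h') => mismatch, stop
LCP = "nga" (length 3)

3


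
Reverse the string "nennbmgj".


Input: nennbmgj
Reading characters right to left:
  Position 7: 'j'
  Position 6: 'g'
  Position 5: 'm'
  Position 4: 'b'
  Position 3: 'n'
  Position 2: 'n'
  Position 1: 'e'
  Position 0: 'n'
Reversed: jgmbnnen

jgmbnnen


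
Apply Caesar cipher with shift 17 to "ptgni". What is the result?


Caesar cipher: shift "ptgni" by 17
  'p' (pos 15) + 17 = pos 6 = 'g'
  't' (pos 19) + 17 = pos 10 = 'k'
  'g' (pos 6) + 17 = pos 23 = 'x'
  'n' (pos 13) + 17 = pos 4 = 'e'
  'i' (pos 8) + 17 = pos 25 = 'z'
Result: gkxez

gkxez


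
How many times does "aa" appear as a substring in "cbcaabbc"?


Searching for "aa" in "cbcaabbc"
Scanning each position:
  Position 0: "cb" => no
  Position 1: "bc" => no
  Position 2: "ca" => no
  Position 3: "aa" => MATCH
  Position 4: "ab" => no
  Position 5: "bb" => no
  Position 6: "bc" => no
Total occurrences: 1

1


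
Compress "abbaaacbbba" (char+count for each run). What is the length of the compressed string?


Input: abbaaacbbba
Runs:
  'a' x 1 => "a1"
  'b' x 2 => "b2"
  'a' x 3 => "a3"
  'c' x 1 => "c1"
  'b' x 3 => "b3"
  'a' x 1 => "a1"
Compressed: "a1b2a3c1b3a1"
Compressed length: 12

12


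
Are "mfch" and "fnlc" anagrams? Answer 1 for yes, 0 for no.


Strings: "mfch", "fnlc"
Sorted first:  cfhm
Sorted second: cfln
Differ at position 2: 'h' vs 'l' => not anagrams

0


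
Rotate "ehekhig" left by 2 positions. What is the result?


Input: "ehekhig", rotate left by 2
First 2 characters: "eh"
Remaining characters: "ekhig"
Concatenate remaining + first: "ekhig" + "eh" = "ekhigeh"

ekhigeh


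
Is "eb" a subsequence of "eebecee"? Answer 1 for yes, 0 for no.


Check if "eb" is a subsequence of "eebecee"
Greedy scan:
  Position 0 ('e'): matches sub[0] = 'e'
  Position 1 ('e'): no match needed
  Position 2 ('b'): matches sub[1] = 'b'
  Position 3 ('e'): no match needed
  Position 4 ('c'): no match needed
  Position 5 ('e'): no match needed
  Position 6 ('e'): no match needed
All 2 characters matched => is a subsequence

1


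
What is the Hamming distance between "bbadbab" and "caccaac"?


Comparing "bbadbab" and "caccaac" position by position:
  Position 0: 'b' vs 'c' => differ
  Position 1: 'b' vs 'a' => differ
  Position 2: 'a' vs 'c' => differ
  Position 3: 'd' vs 'c' => differ
  Position 4: 'b' vs 'a' => differ
  Position 5: 'a' vs 'a' => same
  Position 6: 'b' vs 'c' => differ
Total differences (Hamming distance): 6

6


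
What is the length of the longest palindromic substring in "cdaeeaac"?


Input: "cdaeeaac"
Checking substrings for palindromes:
  [2:6] "aeea" (len 4) => palindrome
  [3:5] "ee" (len 2) => palindrome
  [5:7] "aa" (len 2) => palindrome
Longest palindromic substring: "aeea" with length 4

4


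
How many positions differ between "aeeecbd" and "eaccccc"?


Comparing "aeeecbd" and "eaccccc" position by position:
  Position 0: 'a' vs 'e' => DIFFER
  Position 1: 'e' vs 'a' => DIFFER
  Position 2: 'e' vs 'c' => DIFFER
  Position 3: 'e' vs 'c' => DIFFER
  Position 4: 'c' vs 'c' => same
  Position 5: 'b' vs 'c' => DIFFER
  Position 6: 'd' vs 'c' => DIFFER
Positions that differ: 6

6


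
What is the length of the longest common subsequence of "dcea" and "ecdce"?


LCS of "dcea" and "ecdce"
DP table:
           e    c    d    c    e
      0    0    0    0    0    0
  d   0    0    0    1    1    1
  c   0    0    1    1    2    2
  e   0    1    1    1    2    3
  a   0    1    1    1    2    3
LCS length = dp[4][5] = 3

3


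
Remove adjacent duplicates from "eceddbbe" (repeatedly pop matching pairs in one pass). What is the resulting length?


Input: eceddbbe
Stack-based adjacent duplicate removal:
  Read 'e': push. Stack: e
  Read 'c': push. Stack: ec
  Read 'e': push. Stack: ece
  Read 'd': push. Stack: eced
  Read 'd': matches stack top 'd' => pop. Stack: ece
  Read 'b': push. Stack: eceb
  Read 'b': matches stack top 'b' => pop. Stack: ece
  Read 'e': matches stack top 'e' => pop. Stack: ec
Final stack: "ec" (length 2)

2


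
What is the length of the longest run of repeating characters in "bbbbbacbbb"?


Input: "bbbbbacbbb"
Scanning for longest run:
  Position 1 ('b'): continues run of 'b', length=2
  Position 2 ('b'): continues run of 'b', length=3
  Position 3 ('b'): continues run of 'b', length=4
  Position 4 ('b'): continues run of 'b', length=5
  Position 5 ('a'): new char, reset run to 1
  Position 6 ('c'): new char, reset run to 1
  Position 7 ('b'): new char, reset run to 1
  Position 8 ('b'): continues run of 'b', length=2
  Position 9 ('b'): continues run of 'b', length=3
Longest run: 'b' with length 5

5


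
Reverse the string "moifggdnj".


Input: moifggdnj
Reading characters right to left:
  Position 8: 'j'
  Position 7: 'n'
  Position 6: 'd'
  Position 5: 'g'
  Position 4: 'g'
  Position 3: 'f'
  Position 2: 'i'
  Position 1: 'o'
  Position 0: 'm'
Reversed: jndggfiom

jndggfiom


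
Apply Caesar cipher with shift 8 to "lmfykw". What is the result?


Caesar cipher: shift "lmfykw" by 8
  'l' (pos 11) + 8 = pos 19 = 't'
  'm' (pos 12) + 8 = pos 20 = 'u'
  'f' (pos 5) + 8 = pos 13 = 'n'
  'y' (pos 24) + 8 = pos 6 = 'g'
  'k' (pos 10) + 8 = pos 18 = 's'
  'w' (pos 22) + 8 = pos 4 = 'e'
Result: tungse

tungse


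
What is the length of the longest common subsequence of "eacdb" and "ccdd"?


LCS of "eacdb" and "ccdd"
DP table:
           c    c    d    d
      0    0    0    0    0
  e   0    0    0    0    0
  a   0    0    0    0    0
  c   0    1    1    1    1
  d   0    1    1    2    2
  b   0    1    1    2    2
LCS length = dp[5][4] = 2

2


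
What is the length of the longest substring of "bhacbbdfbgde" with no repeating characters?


Input: "bhacbbdfbgde"
Sliding window (track last position of each char):
  Position 0 ('b'): window [0,0] length 1 -- new best
  Position 1 ('h'): window [0,1] length 2 -- new best
  Position 2 ('a'): window [0,2] length 3 -- new best
  Position 3 ('c'): window [0,3] length 4 -- new best
  Position 4 ('b'): repeat (last at 0), move window start to 1
  Position 4 ('b'): window [1,4] length 4
  Position 5 ('b'): repeat (last at 4), move window start to 5
  Position 5 ('b'): window [5,5] length 1
  Position 6 ('d'): window [5,6] length 2
  Position 7 ('f'): window [5,7] length 3
  Position 8 ('b'): repeat (last at 5), move window start to 6
  Position 8 ('b'): window [6,8] length 3
  Position 9 ('g'): window [6,9] length 4
  Position 10 ('d'): repeat (last at 6), move window start to 7
  Position 10 ('d'): window [7,10] length 4
  Position 11 ('e'): window [7,11] length 5 -- new best
Longest substring with no repeats: "fbgde" with length 5

5


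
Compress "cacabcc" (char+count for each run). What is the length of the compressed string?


Input: cacabcc
Runs:
  'c' x 1 => "c1"
  'a' x 1 => "a1"
  'c' x 1 => "c1"
  'a' x 1 => "a1"
  'b' x 1 => "b1"
  'c' x 2 => "c2"
Compressed: "c1a1c1a1b1c2"
Compressed length: 12

12


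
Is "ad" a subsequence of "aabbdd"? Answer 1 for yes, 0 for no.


Check if "ad" is a subsequence of "aabbdd"
Greedy scan:
  Position 0 ('a'): matches sub[0] = 'a'
  Position 1 ('a'): no match needed
  Position 2 ('b'): no match needed
  Position 3 ('b'): no match needed
  Position 4 ('d'): matches sub[1] = 'd'
  Position 5 ('d'): no match needed
All 2 characters matched => is a subsequence

1


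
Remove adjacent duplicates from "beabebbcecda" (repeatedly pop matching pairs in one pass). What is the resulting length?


Input: beabebbcecda
Stack-based adjacent duplicate removal:
  Read 'b': push. Stack: b
  Read 'e': push. Stack: be
  Read 'a': push. Stack: bea
  Read 'b': push. Stack: beab
  Read 'e': push. Stack: beabe
  Read 'b': push. Stack: beabeb
  Read 'b': matches stack top 'b' => pop. Stack: beabe
  Read 'c': push. Stack: beabec
  Read 'e': push. Stack: beabece
  Read 'c': push. Stack: beabecec
  Read 'd': push. Stack: beabececd
  Read 'a': push. Stack: beabececda
Final stack: "beabececda" (length 10)

10


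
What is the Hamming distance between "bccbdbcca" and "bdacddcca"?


Comparing "bccbdbcca" and "bdacddcca" position by position:
  Position 0: 'b' vs 'b' => same
  Position 1: 'c' vs 'd' => differ
  Position 2: 'c' vs 'a' => differ
  Position 3: 'b' vs 'c' => differ
  Position 4: 'd' vs 'd' => same
  Position 5: 'b' vs 'd' => differ
  Position 6: 'c' vs 'c' => same
  Position 7: 'c' vs 'c' => same
  Position 8: 'a' vs 'a' => same
Total differences (Hamming distance): 4

4


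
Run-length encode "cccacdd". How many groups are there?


Input: cccacdd
Scanning for consecutive runs:
  Group 1: 'c' x 3 (positions 0-2)
  Group 2: 'a' x 1 (positions 3-3)
  Group 3: 'c' x 1 (positions 4-4)
  Group 4: 'd' x 2 (positions 5-6)
Total groups: 4

4


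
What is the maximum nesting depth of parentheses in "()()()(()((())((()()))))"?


Input: "()()()(()((())((()()))))"
Tracking depth:
  Position 0 '(': depth becomes 1
  Position 1 ')': depth becomes 0
  Position 2 '(': depth becomes 1
  Position 3 ')': depth becomes 0
  Position 4 '(': depth becomes 1
  Position 5 ')': depth becomes 0
  Position 6 '(': depth becomes 1
  Position 7 '(': depth becomes 2
  Position 8 ')': depth becomes 1
  Position 9 '(': depth becomes 2
  Position 10 '(': depth becomes 3
  Position 11 '(': depth becomes 4
  Position 12 ')': depth becomes 3
  Position 13 ')': depth becomes 2
  Position 14 '(': depth becomes 3
  Position 15 '(': depth becomes 4
  Position 16 '(': depth becomes 5
  Position 17 ')': depth becomes 4
  Position 18 '(': depth becomes 5
  Position 19 ')': depth becomes 4
  Position 20 ')': depth becomes 3
  Position 21 ')': depth becomes 2
  Position 22 ')': depth becomes 1
  Position 23 ')': depth becomes 0
Maximum depth reached: 5

5


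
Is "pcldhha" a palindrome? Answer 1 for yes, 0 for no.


Input: pcldhha
Reversed: ahhdlcp
  Compare pos 0 ('p') with pos 6 ('a'): MISMATCH
  Compare pos 1 ('c') with pos 5 ('h'): MISMATCH
  Compare pos 2 ('l') with pos 4 ('h'): MISMATCH
Result: not a palindrome

0


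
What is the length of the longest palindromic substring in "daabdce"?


Input: "daabdce"
Checking substrings for palindromes:
  [1:3] "aa" (len 2) => palindrome
Longest palindromic substring: "aa" with length 2

2


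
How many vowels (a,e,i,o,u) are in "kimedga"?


Input: kimedga
Checking each character:
  'k' at position 0: consonant
  'i' at position 1: vowel (running total: 1)
  'm' at position 2: consonant
  'e' at position 3: vowel (running total: 2)
  'd' at position 4: consonant
  'g' at position 5: consonant
  'a' at position 6: vowel (running total: 3)
Total vowels: 3

3


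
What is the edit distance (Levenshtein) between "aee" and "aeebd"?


Computing edit distance: "aee" -> "aeebd"
DP table:
           a    e    e    b    d
      0    1    2    3    4    5
  a   1    0    1    2    3    4
  e   2    1    0    1    2    3
  e   3    2    1    0    1    2
Edit distance = dp[3][5] = 2

2


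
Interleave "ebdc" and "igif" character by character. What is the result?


Interleaving "ebdc" and "igif":
  Position 0: 'e' from first, 'i' from second => "ei"
  Position 1: 'b' from first, 'g' from second => "bg"
  Position 2: 'd' from first, 'i' from second => "di"
  Position 3: 'c' from first, 'f' from second => "cf"
Result: eibgdicf

eibgdicf


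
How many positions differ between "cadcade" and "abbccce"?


Comparing "cadcade" and "abbccce" position by position:
  Position 0: 'c' vs 'a' => DIFFER
  Position 1: 'a' vs 'b' => DIFFER
  Position 2: 'd' vs 'b' => DIFFER
  Position 3: 'c' vs 'c' => same
  Position 4: 'a' vs 'c' => DIFFER
  Position 5: 'd' vs 'c' => DIFFER
  Position 6: 'e' vs 'e' => same
Positions that differ: 5

5


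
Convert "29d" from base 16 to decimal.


Input: "29d" in base 16
Positional expansion:
  Digit '2' (value 2) x 16^2 = 512
  Digit '9' (value 9) x 16^1 = 144
  Digit 'd' (value 13) x 16^0 = 13
Sum = 669

669


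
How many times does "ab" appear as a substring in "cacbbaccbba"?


Searching for "ab" in "cacbbaccbba"
Scanning each position:
  Position 0: "ca" => no
  Position 1: "ac" => no
  Position 2: "cb" => no
  Position 3: "bb" => no
  Position 4: "ba" => no
  Position 5: "ac" => no
  Position 6: "cc" => no
  Position 7: "cb" => no
  Position 8: "bb" => no
  Position 9: "ba" => no
Total occurrences: 0

0


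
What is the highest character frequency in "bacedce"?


Input: bacedce
Character counts:
  'a': 1
  'b': 1
  'c': 2
  'd': 1
  'e': 2
Maximum frequency: 2

2


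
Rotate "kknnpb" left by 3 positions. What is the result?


Input: "kknnpb", rotate left by 3
First 3 characters: "kkn"
Remaining characters: "npb"
Concatenate remaining + first: "npb" + "kkn" = "npbkkn"

npbkkn


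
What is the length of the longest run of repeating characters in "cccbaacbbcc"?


Input: "cccbaacbbcc"
Scanning for longest run:
  Position 1 ('c'): continues run of 'c', length=2
  Position 2 ('c'): continues run of 'c', length=3
  Position 3 ('b'): new char, reset run to 1
  Position 4 ('a'): new char, reset run to 1
  Position 5 ('a'): continues run of 'a', length=2
  Position 6 ('c'): new char, reset run to 1
  Position 7 ('b'): new char, reset run to 1
  Position 8 ('b'): continues run of 'b', length=2
  Position 9 ('c'): new char, reset run to 1
  Position 10 ('c'): continues run of 'c', length=2
Longest run: 'c' with length 3

3


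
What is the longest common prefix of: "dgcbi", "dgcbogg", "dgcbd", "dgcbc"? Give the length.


Words: dgcbi, dgcbogg, dgcbd, dgcbc
  Position 0: all 'd' => match
  Position 1: all 'g' => match
  Position 2: all 'c' => match
  Position 3: all 'b' => match
  Position 4: ('i', 'o', 'd', 'c') => mismatch, stop
LCP = "dgcb" (length 4)

4


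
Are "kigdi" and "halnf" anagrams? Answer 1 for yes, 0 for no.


Strings: "kigdi", "halnf"
Sorted first:  dgiik
Sorted second: afhln
Differ at position 0: 'd' vs 'a' => not anagrams

0


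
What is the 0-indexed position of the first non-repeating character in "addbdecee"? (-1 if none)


Input: addbdecee
Character frequencies:
  'a': 1
  'b': 1
  'c': 1
  'd': 3
  'e': 3
Scanning left to right for freq == 1:
  Position 0 ('a'): unique! => answer = 0

0


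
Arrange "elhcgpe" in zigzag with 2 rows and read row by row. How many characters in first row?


Zigzag "elhcgpe" into 2 rows:
Placing characters:
  'e' => row 0
  'l' => row 1
  'h' => row 0
  'c' => row 1
  'g' => row 0
  'p' => row 1
  'e' => row 0
Rows:
  Row 0: "ehge"
  Row 1: "lcp"
First row length: 4

4


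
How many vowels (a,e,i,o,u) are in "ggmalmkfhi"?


Input: ggmalmkfhi
Checking each character:
  'g' at position 0: consonant
  'g' at position 1: consonant
  'm' at position 2: consonant
  'a' at position 3: vowel (running total: 1)
  'l' at position 4: consonant
  'm' at position 5: consonant
  'k' at position 6: consonant
  'f' at position 7: consonant
  'h' at position 8: consonant
  'i' at position 9: vowel (running total: 2)
Total vowels: 2

2


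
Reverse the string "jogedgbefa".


Input: jogedgbefa
Reading characters right to left:
  Position 9: 'a'
  Position 8: 'f'
  Position 7: 'e'
  Position 6: 'b'
  Position 5: 'g'
  Position 4: 'd'
  Position 3: 'e'
  Position 2: 'g'
  Position 1: 'o'
  Position 0: 'j'
Reversed: afebgdegoj

afebgdegoj


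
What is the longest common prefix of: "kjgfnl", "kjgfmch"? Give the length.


Words: kjgfnl, kjgfmch
  Position 0: all 'k' => match
  Position 1: all 'j' => match
  Position 2: all 'g' => match
  Position 3: all 'f' => match
  Position 4: ('n', 'm') => mismatch, stop
LCP = "kjgf" (length 4)

4


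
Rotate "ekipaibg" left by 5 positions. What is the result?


Input: "ekipaibg", rotate left by 5
First 5 characters: "ekipa"
Remaining characters: "ibg"
Concatenate remaining + first: "ibg" + "ekipa" = "ibgekipa"

ibgekipa


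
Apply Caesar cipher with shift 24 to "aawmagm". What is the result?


Caesar cipher: shift "aawmagm" by 24
  'a' (pos 0) + 24 = pos 24 = 'y'
  'a' (pos 0) + 24 = pos 24 = 'y'
  'w' (pos 22) + 24 = pos 20 = 'u'
  'm' (pos 12) + 24 = pos 10 = 'k'
  'a' (pos 0) + 24 = pos 24 = 'y'
  'g' (pos 6) + 24 = pos 4 = 'e'
  'm' (pos 12) + 24 = pos 10 = 'k'
Result: yyukyek

yyukyek


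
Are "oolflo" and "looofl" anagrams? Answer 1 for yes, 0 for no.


Strings: "oolflo", "looofl"
Sorted first:  fllooo
Sorted second: fllooo
Sorted forms match => anagrams

1


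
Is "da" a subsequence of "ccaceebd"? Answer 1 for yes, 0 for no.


Check if "da" is a subsequence of "ccaceebd"
Greedy scan:
  Position 0 ('c'): no match needed
  Position 1 ('c'): no match needed
  Position 2 ('a'): no match needed
  Position 3 ('c'): no match needed
  Position 4 ('e'): no match needed
  Position 5 ('e'): no match needed
  Position 6 ('b'): no match needed
  Position 7 ('d'): matches sub[0] = 'd'
Only matched 1/2 characters => not a subsequence

0


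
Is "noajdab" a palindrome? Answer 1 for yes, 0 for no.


Input: noajdab
Reversed: badjaon
  Compare pos 0 ('n') with pos 6 ('b'): MISMATCH
  Compare pos 1 ('o') with pos 5 ('a'): MISMATCH
  Compare pos 2 ('a') with pos 4 ('d'): MISMATCH
Result: not a palindrome

0


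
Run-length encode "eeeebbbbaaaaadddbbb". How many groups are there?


Input: eeeebbbbaaaaadddbbb
Scanning for consecutive runs:
  Group 1: 'e' x 4 (positions 0-3)
  Group 2: 'b' x 4 (positions 4-7)
  Group 3: 'a' x 5 (positions 8-12)
  Group 4: 'd' x 3 (positions 13-15)
  Group 5: 'b' x 3 (positions 16-18)
Total groups: 5

5


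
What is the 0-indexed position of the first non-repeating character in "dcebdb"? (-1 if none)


Input: dcebdb
Character frequencies:
  'b': 2
  'c': 1
  'd': 2
  'e': 1
Scanning left to right for freq == 1:
  Position 0 ('d'): freq=2, skip
  Position 1 ('c'): unique! => answer = 1

1


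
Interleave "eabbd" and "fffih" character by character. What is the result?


Interleaving "eabbd" and "fffih":
  Position 0: 'e' from first, 'f' from second => "ef"
  Position 1: 'a' from first, 'f' from second => "af"
  Position 2: 'b' from first, 'f' from second => "bf"
  Position 3: 'b' from first, 'i' from second => "bi"
  Position 4: 'd' from first, 'h' from second => "dh"
Result: efafbfbidh

efafbfbidh


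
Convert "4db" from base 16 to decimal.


Input: "4db" in base 16
Positional expansion:
  Digit '4' (value 4) x 16^2 = 1024
  Digit 'd' (value 13) x 16^1 = 208
  Digit 'b' (value 11) x 16^0 = 11
Sum = 1243

1243


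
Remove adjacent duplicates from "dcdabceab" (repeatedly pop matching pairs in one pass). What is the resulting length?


Input: dcdabceab
Stack-based adjacent duplicate removal:
  Read 'd': push. Stack: d
  Read 'c': push. Stack: dc
  Read 'd': push. Stack: dcd
  Read 'a': push. Stack: dcda
  Read 'b': push. Stack: dcdab
  Read 'c': push. Stack: dcdabc
  Read 'e': push. Stack: dcdabce
  Read 'a': push. Stack: dcdabcea
  Read 'b': push. Stack: dcdabceab
Final stack: "dcdabceab" (length 9)

9


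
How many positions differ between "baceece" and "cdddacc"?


Comparing "baceece" and "cdddacc" position by position:
  Position 0: 'b' vs 'c' => DIFFER
  Position 1: 'a' vs 'd' => DIFFER
  Position 2: 'c' vs 'd' => DIFFER
  Position 3: 'e' vs 'd' => DIFFER
  Position 4: 'e' vs 'a' => DIFFER
  Position 5: 'c' vs 'c' => same
  Position 6: 'e' vs 'c' => DIFFER
Positions that differ: 6

6


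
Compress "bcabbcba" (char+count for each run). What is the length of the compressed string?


Input: bcabbcba
Runs:
  'b' x 1 => "b1"
  'c' x 1 => "c1"
  'a' x 1 => "a1"
  'b' x 2 => "b2"
  'c' x 1 => "c1"
  'b' x 1 => "b1"
  'a' x 1 => "a1"
Compressed: "b1c1a1b2c1b1a1"
Compressed length: 14

14


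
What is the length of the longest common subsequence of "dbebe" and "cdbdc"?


LCS of "dbebe" and "cdbdc"
DP table:
           c    d    b    d    c
      0    0    0    0    0    0
  d   0    0    1    1    1    1
  b   0    0    1    2    2    2
  e   0    0    1    2    2    2
  b   0    0    1    2    2    2
  e   0    0    1    2    2    2
LCS length = dp[5][5] = 2

2


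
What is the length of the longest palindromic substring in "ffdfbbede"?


Input: "ffdfbbede"
Checking substrings for palindromes:
  [1:4] "fdf" (len 3) => palindrome
  [6:9] "ede" (len 3) => palindrome
  [0:2] "ff" (len 2) => palindrome
  [4:6] "bb" (len 2) => palindrome
Longest palindromic substring: "fdf" with length 3

3


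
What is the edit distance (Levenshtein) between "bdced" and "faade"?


Computing edit distance: "bdced" -> "faade"
DP table:
           f    a    a    d    e
      0    1    2    3    4    5
  b   1    1    2    3    4    5
  d   2    2    2    3    3    4
  c   3    3    3    3    4    4
  e   4    4    4    4    4    4
  d   5    5    5    5    4    5
Edit distance = dp[5][5] = 5

5


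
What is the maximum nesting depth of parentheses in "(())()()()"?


Input: "(())()()()"
Tracking depth:
  Position 0 '(': depth becomes 1
  Position 1 '(': depth becomes 2
  Position 2 ')': depth becomes 1
  Position 3 ')': depth becomes 0
  Position 4 '(': depth becomes 1
  Position 5 ')': depth becomes 0
  Position 6 '(': depth becomes 1
  Position 7 ')': depth becomes 0
  Position 8 '(': depth becomes 1
  Position 9 ')': depth becomes 0
Maximum depth reached: 2

2


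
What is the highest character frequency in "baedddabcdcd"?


Input: baedddabcdcd
Character counts:
  'a': 2
  'b': 2
  'c': 2
  'd': 5
  'e': 1
Maximum frequency: 5

5


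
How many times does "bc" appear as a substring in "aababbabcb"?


Searching for "bc" in "aababbabcb"
Scanning each position:
  Position 0: "aa" => no
  Position 1: "ab" => no
  Position 2: "ba" => no
  Position 3: "ab" => no
  Position 4: "bb" => no
  Position 5: "ba" => no
  Position 6: "ab" => no
  Position 7: "bc" => MATCH
  Position 8: "cb" => no
Total occurrences: 1

1


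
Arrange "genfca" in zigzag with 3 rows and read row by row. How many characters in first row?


Zigzag "genfca" into 3 rows:
Placing characters:
  'g' => row 0
  'e' => row 1
  'n' => row 2
  'f' => row 1
  'c' => row 0
  'a' => row 1
Rows:
  Row 0: "gc"
  Row 1: "efa"
  Row 2: "n"
First row length: 2

2


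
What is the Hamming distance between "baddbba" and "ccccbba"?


Comparing "baddbba" and "ccccbba" position by position:
  Position 0: 'b' vs 'c' => differ
  Position 1: 'a' vs 'c' => differ
  Position 2: 'd' vs 'c' => differ
  Position 3: 'd' vs 'c' => differ
  Position 4: 'b' vs 'b' => same
  Position 5: 'b' vs 'b' => same
  Position 6: 'a' vs 'a' => same
Total differences (Hamming distance): 4

4


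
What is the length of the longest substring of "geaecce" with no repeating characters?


Input: "geaecce"
Sliding window (track last position of each char):
  Position 0 ('g'): window [0,0] length 1 -- new best
  Position 1 ('e'): window [0,1] length 2 -- new best
  Position 2 ('a'): window [0,2] length 3 -- new best
  Position 3 ('e'): repeat (last at 1), move window start to 2
  Position 3 ('e'): window [2,3] length 2
  Position 4 ('c'): window [2,4] length 3
  Position 5 ('c'): repeat (last at 4), move window start to 5
  Position 5 ('c'): window [5,5] length 1
  Position 6 ('e'): window [5,6] length 2
Longest substring with no repeats: "gea" with length 3

3


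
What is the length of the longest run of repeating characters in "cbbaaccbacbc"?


Input: "cbbaaccbacbc"
Scanning for longest run:
  Position 1 ('b'): new char, reset run to 1
  Position 2 ('b'): continues run of 'b', length=2
  Position 3 ('a'): new char, reset run to 1
  Position 4 ('a'): continues run of 'a', length=2
  Position 5 ('c'): new char, reset run to 1
  Position 6 ('c'): continues run of 'c', length=2
  Position 7 ('b'): new char, reset run to 1
  Position 8 ('a'): new char, reset run to 1
  Position 9 ('c'): new char, reset run to 1
  Position 10 ('b'): new char, reset run to 1
  Position 11 ('c'): new char, reset run to 1
Longest run: 'b' with length 2

2


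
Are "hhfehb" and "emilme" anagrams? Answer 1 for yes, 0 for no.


Strings: "hhfehb", "emilme"
Sorted first:  befhhh
Sorted second: eeilmm
Differ at position 0: 'b' vs 'e' => not anagrams

0
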